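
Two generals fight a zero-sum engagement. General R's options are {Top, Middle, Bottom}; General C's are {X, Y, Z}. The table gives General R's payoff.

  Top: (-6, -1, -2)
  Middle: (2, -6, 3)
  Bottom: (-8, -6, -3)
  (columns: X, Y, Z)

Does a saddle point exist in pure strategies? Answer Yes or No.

Row minima: Top → -6, Middle → -6, Bottom → -8; maximin = -6.
Column maxima: X → 2, Y → -1, Z → 3; minimax = -1.
-6 ≠ -1, so no pure-strategy equilibrium exists.

No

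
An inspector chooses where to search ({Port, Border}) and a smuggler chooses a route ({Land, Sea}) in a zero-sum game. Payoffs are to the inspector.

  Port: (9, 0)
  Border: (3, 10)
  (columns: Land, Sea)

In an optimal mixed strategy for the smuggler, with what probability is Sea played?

3/8

Row minima: Port → 0, Border → 3; maximin = 3.
Column maxima: Land → 9, Sea → 10; minimax = 9.
3 ≠ 9, so there is no saddle point; optimal play is mixed.
Let the inspector play Port with probability p. Expected payoff against Land: 9p + 3(1−p) = 6p + 3; against Sea: 0p + 10(1−p) = −10p + 10.
Setting these equal: 6p + 3 = −10p + 10 ⇒ 16p = 7 ⇒ p = 7/16, and the value is (6)·(7/16) + 3 = 45/8.
For the smuggler: with q = P(Land), equating Port's and Border's payoffs gives 9q = −7q + 10 ⇒ q = 5/8.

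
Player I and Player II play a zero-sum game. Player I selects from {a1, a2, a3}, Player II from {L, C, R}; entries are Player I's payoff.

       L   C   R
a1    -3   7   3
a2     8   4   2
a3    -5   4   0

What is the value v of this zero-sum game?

Row minima: a1 → -3, a2 → 2, a3 → -5; maximin = 2.
Column maxima: L → 8, C → 7, R → 3; minimax = 3.
2 ≠ 3, so there is no saddle point; optimal play is mixed.
a3 is strictly dominated by a1, so Player I never plays it.
C is strictly dominated by R (it gives Player I strictly more in every row), so Player II never plays it.
On the remaining 2×2 (a1, a2 vs L, R):
Let Player I play a1 with probability p. Expected payoff against L: (-3)p + 8(1−p) = −11p + 8; against R: 3p + 2(1−p) = p + 2.
Setting these equal: −11p + 8 = p + 2 ⇒ −12p = -6 ⇒ p = 1/2, and the value is (-11)·(1/2) + 8 = 5/2.
For Player II: with q = P(L), equating a1's and a2's payoffs gives −6q + 3 = 6q + 2 ⇒ q = 1/12.

5/2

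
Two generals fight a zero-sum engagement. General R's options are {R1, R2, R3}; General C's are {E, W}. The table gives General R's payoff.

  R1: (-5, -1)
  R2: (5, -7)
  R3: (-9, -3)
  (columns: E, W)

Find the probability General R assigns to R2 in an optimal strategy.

1/4

Row minima: R1 → -5, R2 → -7, R3 → -9; maximin = -5.
Column maxima: E → 5, W → -1; minimax = -1.
-5 ≠ -1, so there is no saddle point; optimal play is mixed.
R3 is strictly dominated by R1, so General R never plays it.
On the remaining 2×2 (R1, R2 vs E, W):
Let General R play R1 with probability p. Expected payoff against E: (-5)p + 5(1−p) = −10p + 5; against W: (-1)p + (-7)(1−p) = 6p − 7.
Setting these equal: −10p + 5 = 6p − 7 ⇒ −16p = -12 ⇒ p = 3/4, and the value is (-10)·(3/4) + 5 = -5/2.
For General C: with q = P(E), equating R1's and R2's payoffs gives −4q − 1 = 12q − 7 ⇒ q = 3/8.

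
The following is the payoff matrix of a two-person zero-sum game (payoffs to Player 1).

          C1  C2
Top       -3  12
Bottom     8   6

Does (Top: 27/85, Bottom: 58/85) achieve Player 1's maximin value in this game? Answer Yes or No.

Against C1 this mix gives (27/85)·(-3) + (58/85)·8 = 383/85.
Against C2 this mix gives (27/85)·12 + (58/85)·6 = 672/85.
Player 2 will play C1, holding Player 1 to 383/85. Shifting weight toward the row that does better against C1 would raise this floor (the equalizing mix achieves 114/17 against both C1 and C2), so the proposed strategy is not optimal.

No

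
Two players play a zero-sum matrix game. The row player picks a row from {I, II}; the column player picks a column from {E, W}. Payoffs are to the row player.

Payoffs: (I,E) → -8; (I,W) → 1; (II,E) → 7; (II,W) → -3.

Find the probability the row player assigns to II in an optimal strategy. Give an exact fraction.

9/19

Row minima: I → -8, II → -3; maximin = -3.
Column maxima: E → 7, W → 1; minimax = 1.
-3 ≠ 1, so there is no saddle point; optimal play is mixed.
Let the row player play I with probability p. Expected payoff against E: (-8)p + 7(1−p) = −15p + 7; against W: 1p + (-3)(1−p) = 4p − 3.
Setting these equal: −15p + 7 = 4p − 3 ⇒ −19p = -10 ⇒ p = 10/19, and the value is (-15)·(10/19) + 7 = -17/19.
For the column player: with q = P(E), equating I's and II's payoffs gives −9q + 1 = 10q − 3 ⇒ q = 4/19.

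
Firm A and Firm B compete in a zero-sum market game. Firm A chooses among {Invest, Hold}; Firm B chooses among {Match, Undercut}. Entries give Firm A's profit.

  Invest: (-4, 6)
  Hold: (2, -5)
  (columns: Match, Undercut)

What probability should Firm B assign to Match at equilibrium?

Row minima: Invest → -4, Hold → -5; maximin = -4.
Column maxima: Match → 2, Undercut → 6; minimax = 2.
-4 ≠ 2, so there is no saddle point; optimal play is mixed.
Let Firm A play Invest with probability p. Expected payoff against Match: (-4)p + 2(1−p) = −6p + 2; against Undercut: 6p + (-5)(1−p) = 11p − 5.
Setting these equal: −6p + 2 = 11p − 5 ⇒ −17p = -7 ⇒ p = 7/17, and the value is (-6)·(7/17) + 2 = -8/17.
For Firm B: with q = P(Match), equating Invest's and Hold's payoffs gives −10q + 6 = 7q − 5 ⇒ q = 11/17.

11/17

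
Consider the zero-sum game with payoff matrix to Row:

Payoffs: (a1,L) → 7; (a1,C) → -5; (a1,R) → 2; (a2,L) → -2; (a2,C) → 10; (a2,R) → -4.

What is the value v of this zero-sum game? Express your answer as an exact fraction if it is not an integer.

Row minima: a1 → -5, a2 → -4; maximin = -4.
Column maxima: L → 7, C → 10, R → 2; minimax = 2.
-4 ≠ 2, so there is no saddle point; optimal play is mixed.
L is strictly dominated by R (it gives Row strictly more in every row), so Column never plays it.
On the remaining 2×2 (a1, a2 vs C, R):
Let Row play a1 with probability p. Expected payoff against C: (-5)p + 10(1−p) = −15p + 10; against R: 2p + (-4)(1−p) = 6p − 4.
Setting these equal: −15p + 10 = 6p − 4 ⇒ −21p = -14 ⇒ p = 2/3, and the value is (-15)·(2/3) + 10 = 0.
For Column: with q = P(C), equating a1's and a2's payoffs gives −7q + 2 = 14q − 4 ⇒ q = 2/7.

0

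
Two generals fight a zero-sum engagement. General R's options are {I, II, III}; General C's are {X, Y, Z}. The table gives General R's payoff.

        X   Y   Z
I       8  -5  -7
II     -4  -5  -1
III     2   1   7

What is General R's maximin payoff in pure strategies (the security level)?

1

Row minima: I → -7, II → -5, III → 1.
The best of these is 1.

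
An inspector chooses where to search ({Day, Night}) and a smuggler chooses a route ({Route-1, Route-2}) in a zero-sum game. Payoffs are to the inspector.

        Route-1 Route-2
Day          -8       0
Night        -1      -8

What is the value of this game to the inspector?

Row minima: Day → -8, Night → -8; maximin = -8.
Column maxima: Route-1 → -1, Route-2 → 0; minimax = -1.
-8 ≠ -1, so there is no saddle point; optimal play is mixed.
Let the inspector play Day with probability p. Expected payoff against Route-1: (-8)p + (-1)(1−p) = −7p − 1; against Route-2: 0p + (-8)(1−p) = 8p − 8.
Setting these equal: −7p − 1 = 8p − 8 ⇒ −15p = -7 ⇒ p = 7/15, and the value is (-7)·(7/15) − 1 = -64/15.
For the smuggler: with q = P(Route-1), equating Day's and Night's payoffs gives −8q = 7q − 8 ⇒ q = 8/15.

-64/15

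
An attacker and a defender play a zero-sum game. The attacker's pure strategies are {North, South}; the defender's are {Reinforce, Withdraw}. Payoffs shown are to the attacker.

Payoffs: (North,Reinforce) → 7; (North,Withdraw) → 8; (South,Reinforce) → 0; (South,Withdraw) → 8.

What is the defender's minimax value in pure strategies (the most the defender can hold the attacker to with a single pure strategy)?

Column maxima: Reinforce → 7, Withdraw → 8.
The smallest of these is 7.

7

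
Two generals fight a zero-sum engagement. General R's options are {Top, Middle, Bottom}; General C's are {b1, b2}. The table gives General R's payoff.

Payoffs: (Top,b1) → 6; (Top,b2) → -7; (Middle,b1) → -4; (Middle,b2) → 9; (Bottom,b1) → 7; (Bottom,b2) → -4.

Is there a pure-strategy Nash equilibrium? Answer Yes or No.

Row minima: Top → -7, Middle → -4, Bottom → -4; maximin = -4.
Column maxima: b1 → 7, b2 → 9; minimax = 7.
-4 ≠ 7, so no pure-strategy equilibrium exists.

No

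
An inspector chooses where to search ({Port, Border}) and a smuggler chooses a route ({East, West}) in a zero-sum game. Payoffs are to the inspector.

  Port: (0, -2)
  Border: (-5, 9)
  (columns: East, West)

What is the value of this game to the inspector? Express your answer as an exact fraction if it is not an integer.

Row minima: Port → -2, Border → -5; maximin = -2.
Column maxima: East → 0, West → 9; minimax = 0.
-2 ≠ 0, so there is no saddle point; optimal play is mixed.
Let the inspector play Port with probability p. Expected payoff against East: 0p + (-5)(1−p) = 5p − 5; against West: (-2)p + 9(1−p) = −11p + 9.
Setting these equal: 5p − 5 = −11p + 9 ⇒ 16p = 14 ⇒ p = 7/8, and the value is (5)·(7/8) − 5 = -5/8.
For the smuggler: with q = P(East), equating Port's and Border's payoffs gives 2q − 2 = −14q + 9 ⇒ q = 11/16.

-5/8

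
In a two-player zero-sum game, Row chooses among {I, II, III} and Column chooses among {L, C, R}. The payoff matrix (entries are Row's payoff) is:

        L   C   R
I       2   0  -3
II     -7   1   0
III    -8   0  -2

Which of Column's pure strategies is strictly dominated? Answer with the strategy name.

C

R holds Row's payoff strictly below C in every row: -3 < 0, 0 < 1, -2 < 0.
So C is strictly dominated for Column.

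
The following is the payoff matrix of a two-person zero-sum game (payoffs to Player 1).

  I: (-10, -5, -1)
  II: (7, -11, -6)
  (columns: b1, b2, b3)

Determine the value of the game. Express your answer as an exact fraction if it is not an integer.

-145/23

Row minima: I → -10, II → -11; maximin = -10.
Column maxima: b1 → 7, b2 → -5, b3 → -1; minimax = -5.
-10 ≠ -5, so there is no saddle point; optimal play is mixed.
b3 is strictly dominated by b2 (it gives Player 1 strictly more in every row), so Player 2 never plays it.
On the remaining 2×2 (I, II vs b1, b2):
Let Player 1 play I with probability p. Expected payoff against b1: (-10)p + 7(1−p) = −17p + 7; against b2: (-5)p + (-11)(1−p) = 6p − 11.
Setting these equal: −17p + 7 = 6p − 11 ⇒ −23p = -18 ⇒ p = 18/23, and the value is (-17)·(18/23) + 7 = -145/23.
For Player 2: with q = P(b1), equating I's and II's payoffs gives −5q − 5 = 18q − 11 ⇒ q = 6/23.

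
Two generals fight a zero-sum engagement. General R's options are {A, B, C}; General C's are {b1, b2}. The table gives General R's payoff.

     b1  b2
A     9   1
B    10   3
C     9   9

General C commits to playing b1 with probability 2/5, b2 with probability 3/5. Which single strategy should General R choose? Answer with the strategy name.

C

Expected payoff of A: (2/5)·9 + (3/5)·1 = 21/5.
Expected payoff of B: (2/5)·10 + (3/5)·3 = 29/5.
Expected payoff of C: (2/5)·9 + (3/5)·9 = 9.
The largest is 9, so General R's best response is C.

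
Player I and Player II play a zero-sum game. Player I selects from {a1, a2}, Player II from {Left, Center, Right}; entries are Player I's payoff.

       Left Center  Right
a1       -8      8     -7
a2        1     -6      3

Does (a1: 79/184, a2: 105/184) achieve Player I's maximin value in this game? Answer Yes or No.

No

Against Left this mix gives (79/184)·(-8) + (105/184)·1 = -527/184.
Against Center this mix gives (79/184)·8 + (105/184)·(-6) = 1/92.
Against Right this mix gives (79/184)·(-7) + (105/184)·3 = -119/92.
Player II will play Left, holding Player I to -527/184. Shifting weight toward the row that does better against Left would raise this floor (the equalizing mix achieves -40/23 against both Left and Center), so the proposed strategy is not optimal.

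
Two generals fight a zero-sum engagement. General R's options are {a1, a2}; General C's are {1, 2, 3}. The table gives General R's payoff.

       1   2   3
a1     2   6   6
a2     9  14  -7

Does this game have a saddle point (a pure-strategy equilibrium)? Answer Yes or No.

No

Row minima: a1 → 2, a2 → -7; maximin = 2.
Column maxima: 1 → 9, 2 → 14, 3 → 6; minimax = 6.
2 ≠ 6, so no pure-strategy equilibrium exists.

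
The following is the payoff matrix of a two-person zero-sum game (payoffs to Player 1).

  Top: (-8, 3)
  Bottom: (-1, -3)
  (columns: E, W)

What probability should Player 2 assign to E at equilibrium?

Row minima: Top → -8, Bottom → -3; maximin = -3.
Column maxima: E → -1, W → 3; minimax = -1.
-3 ≠ -1, so there is no saddle point; optimal play is mixed.
Let Player 1 play Top with probability p. Expected payoff against E: (-8)p + (-1)(1−p) = −7p − 1; against W: 3p + (-3)(1−p) = 6p − 3.
Setting these equal: −7p − 1 = 6p − 3 ⇒ −13p = -2 ⇒ p = 2/13, and the value is (-7)·(2/13) − 1 = -27/13.
For Player 2: with q = P(E), equating Top's and Bottom's payoffs gives −11q + 3 = 2q − 3 ⇒ q = 6/13.

6/13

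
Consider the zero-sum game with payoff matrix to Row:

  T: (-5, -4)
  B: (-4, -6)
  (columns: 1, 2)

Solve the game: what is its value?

Row minima: T → -5, B → -6; maximin = -5.
Column maxima: 1 → -4, 2 → -4; minimax = -4.
-5 ≠ -4, so there is no saddle point; optimal play is mixed.
Let Row play T with probability p. Expected payoff against 1: (-5)p + (-4)(1−p) = −p − 4; against 2: (-4)p + (-6)(1−p) = 2p − 6.
Setting these equal: −p − 4 = 2p − 6 ⇒ −3p = -2 ⇒ p = 2/3, and the value is (-1)·(2/3) − 4 = -14/3.
For Column: with q = P(1), equating T's and B's payoffs gives −q − 4 = 2q − 6 ⇒ q = 2/3.

-14/3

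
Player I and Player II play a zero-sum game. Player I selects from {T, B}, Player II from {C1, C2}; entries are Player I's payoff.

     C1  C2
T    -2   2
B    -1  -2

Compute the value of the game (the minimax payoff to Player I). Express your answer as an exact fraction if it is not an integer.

Row minima: T → -2, B → -2; maximin = -2.
Column maxima: C1 → -1, C2 → 2; minimax = -1.
-2 ≠ -1, so there is no saddle point; optimal play is mixed.
Let Player I play T with probability p. Expected payoff against C1: (-2)p + (-1)(1−p) = −p − 1; against C2: 2p + (-2)(1−p) = 4p − 2.
Setting these equal: −p − 1 = 4p − 2 ⇒ −5p = -1 ⇒ p = 1/5, and the value is (-1)·(1/5) − 1 = -6/5.
For Player II: with q = P(C1), equating T's and B's payoffs gives −4q + 2 = q − 2 ⇒ q = 4/5.

-6/5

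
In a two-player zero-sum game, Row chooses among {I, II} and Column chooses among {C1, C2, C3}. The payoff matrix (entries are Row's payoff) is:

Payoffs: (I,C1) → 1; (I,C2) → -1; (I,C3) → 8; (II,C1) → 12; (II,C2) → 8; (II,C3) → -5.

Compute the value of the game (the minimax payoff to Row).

Row minima: I → -1, II → -5; maximin = -1.
Column maxima: C1 → 12, C2 → 8, C3 → 8; minimax = 8.
-1 ≠ 8, so there is no saddle point; optimal play is mixed.
C1 is strictly dominated by C2 (it gives Row strictly more in every row), so Column never plays it.
On the remaining 2×2 (I, II vs C2, C3):
Let Row play I with probability p. Expected payoff against C2: (-1)p + 8(1−p) = −9p + 8; against C3: 8p + (-5)(1−p) = 13p − 5.
Setting these equal: −9p + 8 = 13p − 5 ⇒ −22p = -13 ⇒ p = 13/22, and the value is (-9)·(13/22) + 8 = 59/22.
For Column: with q = P(C2), equating I's and II's payoffs gives −9q + 8 = 13q − 5 ⇒ q = 13/22.

59/22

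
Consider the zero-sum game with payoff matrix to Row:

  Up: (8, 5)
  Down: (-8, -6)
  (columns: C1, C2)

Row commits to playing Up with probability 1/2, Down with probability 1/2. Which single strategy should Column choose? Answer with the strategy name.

If Column plays C1, Row's expected payoff is (1/2)·8 + (1/2)·(-8) = 0.
If Column plays C2, Row's expected payoff is (1/2)·5 + (1/2)·(-6) = -1/2.
Column minimizes Row's payoff; the smallest is -1/2, so the best response is C2.

C2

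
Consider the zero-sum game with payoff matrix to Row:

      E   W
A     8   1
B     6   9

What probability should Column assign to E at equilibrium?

4/5

Row minima: A → 1, B → 6; maximin = 6.
Column maxima: E → 8, W → 9; minimax = 8.
6 ≠ 8, so there is no saddle point; optimal play is mixed.
Let Row play A with probability p. Expected payoff against E: 8p + 6(1−p) = 2p + 6; against W: 1p + 9(1−p) = −8p + 9.
Setting these equal: 2p + 6 = −8p + 9 ⇒ 10p = 3 ⇒ p = 3/10, and the value is (2)·(3/10) + 6 = 33/5.
For Column: with q = P(E), equating A's and B's payoffs gives 7q + 1 = −3q + 9 ⇒ q = 4/5.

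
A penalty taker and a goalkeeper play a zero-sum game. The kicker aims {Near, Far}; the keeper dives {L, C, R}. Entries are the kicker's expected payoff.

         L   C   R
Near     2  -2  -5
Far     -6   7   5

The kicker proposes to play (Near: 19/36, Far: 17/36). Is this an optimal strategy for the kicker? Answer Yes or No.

Against L this mix gives (19/36)·2 + (17/36)·(-6) = -16/9.
Against C this mix gives (19/36)·(-2) + (17/36)·7 = 9/4.
Against R this mix gives (19/36)·(-5) + (17/36)·5 = -5/18.
The keeper will play L, holding the kicker to -16/9. Shifting weight toward the row that does better against L would raise this floor (the equalizing mix achieves -10/9 against both L and R), so the proposed strategy is not optimal.

No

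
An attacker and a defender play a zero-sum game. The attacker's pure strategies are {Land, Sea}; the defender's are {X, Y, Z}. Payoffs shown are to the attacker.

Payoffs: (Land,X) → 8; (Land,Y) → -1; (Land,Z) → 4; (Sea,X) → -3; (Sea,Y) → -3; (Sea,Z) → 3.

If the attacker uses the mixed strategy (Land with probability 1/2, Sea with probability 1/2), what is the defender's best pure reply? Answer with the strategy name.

Y

If the defender plays X, the attacker's expected payoff is (1/2)·8 + (1/2)·(-3) = 5/2.
If the defender plays Y, the attacker's expected payoff is (1/2)·(-1) + (1/2)·(-3) = -2.
If the defender plays Z, the attacker's expected payoff is (1/2)·4 + (1/2)·3 = 7/2.
The defender minimizes the attacker's payoff; the smallest is -2, so the best response is Y.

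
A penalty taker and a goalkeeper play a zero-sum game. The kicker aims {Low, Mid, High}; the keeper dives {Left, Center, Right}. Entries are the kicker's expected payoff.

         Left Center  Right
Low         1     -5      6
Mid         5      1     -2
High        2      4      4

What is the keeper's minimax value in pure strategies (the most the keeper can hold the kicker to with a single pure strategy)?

4

Column maxima: Left → 5, Center → 4, Right → 6.
The smallest of these is 4.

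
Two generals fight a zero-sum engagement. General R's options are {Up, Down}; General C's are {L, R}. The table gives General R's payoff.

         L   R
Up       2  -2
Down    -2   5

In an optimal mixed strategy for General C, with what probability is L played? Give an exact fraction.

Row minima: Up → -2, Down → -2; maximin = -2.
Column maxima: L → 2, R → 5; minimax = 2.
-2 ≠ 2, so there is no saddle point; optimal play is mixed.
Let General R play Up with probability p. Expected payoff against L: 2p + (-2)(1−p) = 4p − 2; against R: (-2)p + 5(1−p) = −7p + 5.
Setting these equal: 4p − 2 = −7p + 5 ⇒ 11p = 7 ⇒ p = 7/11, and the value is (4)·(7/11) − 2 = 6/11.
For General C: with q = P(L), equating Up's and Down's payoffs gives 4q − 2 = −7q + 5 ⇒ q = 7/11.

7/11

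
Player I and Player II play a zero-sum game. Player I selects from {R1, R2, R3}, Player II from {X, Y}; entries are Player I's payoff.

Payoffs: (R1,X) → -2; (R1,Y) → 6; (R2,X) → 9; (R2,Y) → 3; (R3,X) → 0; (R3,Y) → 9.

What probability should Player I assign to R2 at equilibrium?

3/5

Row minima: R1 → -2, R2 → 3, R3 → 0; maximin = 3.
Column maxima: X → 9, Y → 9; minimax = 9.
3 ≠ 9, so there is no saddle point; optimal play is mixed.
R1 is strictly dominated by R3, so Player I never plays it.
On the remaining 2×2 (R2, R3 vs X, Y):
Let Player I play R2 with probability p. Expected payoff against X: 9p + 0(1−p) = 9p; against Y: 3p + 9(1−p) = −6p + 9.
Setting these equal: 9p = −6p + 9 ⇒ 15p = 9 ⇒ p = 3/5, and the value is (9)·(3/5) = 27/5.
For Player II: with q = P(X), equating R2's and R3's payoffs gives 6q + 3 = −9q + 9 ⇒ q = 2/5.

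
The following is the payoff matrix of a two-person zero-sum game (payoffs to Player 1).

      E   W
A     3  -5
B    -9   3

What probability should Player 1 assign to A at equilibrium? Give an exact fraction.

3/5

Row minima: A → -5, B → -9; maximin = -5.
Column maxima: E → 3, W → 3; minimax = 3.
-5 ≠ 3, so there is no saddle point; optimal play is mixed.
Let Player 1 play A with probability p. Expected payoff against E: 3p + (-9)(1−p) = 12p − 9; against W: (-5)p + 3(1−p) = −8p + 3.
Setting these equal: 12p − 9 = −8p + 3 ⇒ 20p = 12 ⇒ p = 3/5, and the value is (12)·(3/5) − 9 = -9/5.
For Player 2: with q = P(E), equating A's and B's payoffs gives 8q − 5 = −12q + 3 ⇒ q = 2/5.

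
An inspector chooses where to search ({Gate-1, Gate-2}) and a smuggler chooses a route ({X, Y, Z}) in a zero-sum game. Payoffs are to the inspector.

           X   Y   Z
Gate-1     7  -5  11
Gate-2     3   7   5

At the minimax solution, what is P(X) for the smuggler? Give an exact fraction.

3/4

Row minima: Gate-1 → -5, Gate-2 → 3; maximin = 3.
Column maxima: X → 7, Y → 7, Z → 11; minimax = 7.
3 ≠ 7, so there is no saddle point; optimal play is mixed.
Z is strictly dominated by X (it gives the inspector strictly more in every row), so the smuggler never plays it.
On the remaining 2×2 (Gate-1, Gate-2 vs X, Y):
Let the inspector play Gate-1 with probability p. Expected payoff against X: 7p + 3(1−p) = 4p + 3; against Y: (-5)p + 7(1−p) = −12p + 7.
Setting these equal: 4p + 3 = −12p + 7 ⇒ 16p = 4 ⇒ p = 1/4, and the value is (4)·(1/4) + 3 = 4.
For the smuggler: with q = P(X), equating Gate-1's and Gate-2's payoffs gives 12q − 5 = −4q + 7 ⇒ q = 3/4.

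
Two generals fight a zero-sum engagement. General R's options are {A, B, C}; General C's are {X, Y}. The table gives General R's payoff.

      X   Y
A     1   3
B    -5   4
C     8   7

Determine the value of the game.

Row minima: A → 1, B → -5, C → 7; maximin = 7.
Column maxima: X → 8, Y → 7; minimax = 7.
Since maximin = minimax = 7, there is a saddle point and the value is 7.

7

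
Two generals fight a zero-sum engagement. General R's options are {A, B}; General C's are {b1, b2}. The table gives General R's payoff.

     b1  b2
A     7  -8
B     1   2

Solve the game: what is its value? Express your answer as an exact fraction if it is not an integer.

11/8

Row minima: A → -8, B → 1; maximin = 1.
Column maxima: b1 → 7, b2 → 2; minimax = 2.
1 ≠ 2, so there is no saddle point; optimal play is mixed.
Let General R play A with probability p. Expected payoff against b1: 7p + 1(1−p) = 6p + 1; against b2: (-8)p + 2(1−p) = −10p + 2.
Setting these equal: 6p + 1 = −10p + 2 ⇒ 16p = 1 ⇒ p = 1/16, and the value is (6)·(1/16) + 1 = 11/8.
For General C: with q = P(b1), equating A's and B's payoffs gives 15q − 8 = −q + 2 ⇒ q = 5/8.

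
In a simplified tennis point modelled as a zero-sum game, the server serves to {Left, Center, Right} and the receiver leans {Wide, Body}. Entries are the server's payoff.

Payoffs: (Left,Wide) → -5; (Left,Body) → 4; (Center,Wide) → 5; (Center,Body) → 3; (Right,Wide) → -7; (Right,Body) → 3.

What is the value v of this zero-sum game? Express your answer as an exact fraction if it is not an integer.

35/11

Row minima: Left → -5, Center → 3, Right → -7; maximin = 3.
Column maxima: Wide → 5, Body → 4; minimax = 4.
3 ≠ 4, so there is no saddle point; optimal play is mixed.
Right is strictly dominated by Left, so the server never plays it.
On the remaining 2×2 (Left, Center vs Wide, Body):
Let the server play Left with probability p. Expected payoff against Wide: (-5)p + 5(1−p) = −10p + 5; against Body: 4p + 3(1−p) = p + 3.
Setting these equal: −10p + 5 = p + 3 ⇒ −11p = -2 ⇒ p = 2/11, and the value is (-10)·(2/11) + 5 = 35/11.
For the receiver: with q = P(Wide), equating Left's and Center's payoffs gives −9q + 4 = 2q + 3 ⇒ q = 1/11.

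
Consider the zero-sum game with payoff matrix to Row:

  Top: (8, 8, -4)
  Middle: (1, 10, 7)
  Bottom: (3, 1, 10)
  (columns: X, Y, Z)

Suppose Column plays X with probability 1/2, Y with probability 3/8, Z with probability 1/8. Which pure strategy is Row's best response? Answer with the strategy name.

Top

Expected payoff of Top: (1/2)·8 + (3/8)·8 + (1/8)·(-4) = 13/2.
Expected payoff of Middle: (1/2)·1 + (3/8)·10 + (1/8)·7 = 41/8.
Expected payoff of Bottom: (1/2)·3 + (3/8)·1 + (1/8)·10 = 25/8.
The largest is 13/2, so Row's best response is Top.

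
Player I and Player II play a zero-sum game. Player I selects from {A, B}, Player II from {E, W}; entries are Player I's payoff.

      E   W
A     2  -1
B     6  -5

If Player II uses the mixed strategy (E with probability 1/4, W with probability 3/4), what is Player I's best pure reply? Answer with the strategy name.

A

Expected payoff of A: (1/4)·2 + (3/4)·(-1) = -1/4.
Expected payoff of B: (1/4)·6 + (3/4)·(-5) = -9/4.
The largest is -1/4, so Player I's best response is A.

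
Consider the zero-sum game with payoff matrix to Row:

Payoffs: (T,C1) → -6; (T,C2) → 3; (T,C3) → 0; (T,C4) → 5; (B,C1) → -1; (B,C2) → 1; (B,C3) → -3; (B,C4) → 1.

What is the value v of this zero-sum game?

Row minima: T → -6, B → -3; maximin = -3.
Column maxima: C1 → -1, C2 → 3, C3 → 0, C4 → 5; minimax = -1.
-3 ≠ -1, so there is no saddle point; optimal play is mixed.
C2 is strictly dominated by C1 (it gives Row strictly more in every row), so Column never plays it.
C4 is strictly dominated by C1 (it gives Row strictly more in every row), so Column never plays it.
On the remaining 2×2 (T, B vs C1, C3):
Let Row play T with probability p. Expected payoff against C1: (-6)p + (-1)(1−p) = −5p − 1; against C3: 0p + (-3)(1−p) = 3p − 3.
Setting these equal: −5p − 1 = 3p − 3 ⇒ −8p = -2 ⇒ p = 1/4, and the value is (-5)·(1/4) − 1 = -9/4.
For Column: with q = P(C1), equating T's and B's payoffs gives −6q = 2q − 3 ⇒ q = 3/8.

-9/4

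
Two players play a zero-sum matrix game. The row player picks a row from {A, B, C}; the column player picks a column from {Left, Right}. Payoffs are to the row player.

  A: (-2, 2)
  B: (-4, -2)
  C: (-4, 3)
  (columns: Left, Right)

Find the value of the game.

-2

Row minima: A → -2, B → -4, C → -4; maximin = -2.
Column maxima: Left → -2, Right → 3; minimax = -2.
Since maximin = minimax = -2, there is a saddle point and the value is -2.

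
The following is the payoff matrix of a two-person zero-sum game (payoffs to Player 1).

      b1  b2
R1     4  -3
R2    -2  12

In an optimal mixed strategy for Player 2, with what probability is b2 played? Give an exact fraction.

2/7

Row minima: R1 → -3, R2 → -2; maximin = -2.
Column maxima: b1 → 4, b2 → 12; minimax = 4.
-2 ≠ 4, so there is no saddle point; optimal play is mixed.
Let Player 1 play R1 with probability p. Expected payoff against b1: 4p + (-2)(1−p) = 6p − 2; against b2: (-3)p + 12(1−p) = −15p + 12.
Setting these equal: 6p − 2 = −15p + 12 ⇒ 21p = 14 ⇒ p = 2/3, and the value is (6)·(2/3) − 2 = 2.
For Player 2: with q = P(b1), equating R1's and R2's payoffs gives 7q − 3 = −14q + 12 ⇒ q = 5/7.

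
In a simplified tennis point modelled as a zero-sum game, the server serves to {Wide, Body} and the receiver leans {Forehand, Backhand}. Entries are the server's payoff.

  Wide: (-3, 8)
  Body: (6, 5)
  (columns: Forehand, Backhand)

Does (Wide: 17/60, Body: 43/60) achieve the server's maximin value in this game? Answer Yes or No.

No

Against Forehand this mix gives (17/60)·(-3) + (43/60)·6 = 69/20.
Against Backhand this mix gives (17/60)·8 + (43/60)·5 = 117/20.
The receiver will play Forehand, holding the server to 69/20. Shifting weight toward the row that does better against Forehand would raise this floor (the equalizing mix achieves 21/4 against both Forehand and Backhand), so the proposed strategy is not optimal.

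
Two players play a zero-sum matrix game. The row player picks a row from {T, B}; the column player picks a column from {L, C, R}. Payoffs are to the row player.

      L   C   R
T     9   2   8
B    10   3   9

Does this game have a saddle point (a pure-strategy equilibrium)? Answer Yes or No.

Row minima: T → 2, B → 3; maximin = 3.
Column maxima: L → 10, C → 3, R → 9; minimax = 3.
maximin = minimax = 3, so a saddle point exists.

Yes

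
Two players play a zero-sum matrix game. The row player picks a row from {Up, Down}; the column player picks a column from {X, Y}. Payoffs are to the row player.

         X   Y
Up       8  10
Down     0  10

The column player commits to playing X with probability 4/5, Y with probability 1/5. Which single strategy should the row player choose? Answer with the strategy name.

Up

Expected payoff of Up: (4/5)·8 + (1/5)·10 = 42/5.
Expected payoff of Down: (4/5)·0 + (1/5)·10 = 2.
The largest is 42/5, so the row player's best response is Up.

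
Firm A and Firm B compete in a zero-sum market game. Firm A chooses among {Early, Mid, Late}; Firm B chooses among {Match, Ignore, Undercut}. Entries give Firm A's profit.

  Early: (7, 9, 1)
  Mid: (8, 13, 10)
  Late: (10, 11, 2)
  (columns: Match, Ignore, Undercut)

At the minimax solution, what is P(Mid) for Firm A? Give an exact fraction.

Row minima: Early → 1, Mid → 8, Late → 2; maximin = 8.
Column maxima: Match → 10, Ignore → 13, Undercut → 10; minimax = 10.
8 ≠ 10, so there is no saddle point; optimal play is mixed.
Early is strictly dominated by Mid, so Firm A never plays it.
Ignore is strictly dominated by Match (it gives Firm A strictly more in every row), so Firm B never plays it.
On the remaining 2×2 (Mid, Late vs Match, Undercut):
Let Firm A play Mid with probability p. Expected payoff against Match: 8p + 10(1−p) = −2p + 10; against Undercut: 10p + 2(1−p) = 8p + 2.
Setting these equal: −2p + 10 = 8p + 2 ⇒ −10p = -8 ⇒ p = 4/5, and the value is (-2)·(4/5) + 10 = 42/5.
For Firm B: with q = P(Match), equating Mid's and Late's payoffs gives −2q + 10 = 8q + 2 ⇒ q = 4/5.

4/5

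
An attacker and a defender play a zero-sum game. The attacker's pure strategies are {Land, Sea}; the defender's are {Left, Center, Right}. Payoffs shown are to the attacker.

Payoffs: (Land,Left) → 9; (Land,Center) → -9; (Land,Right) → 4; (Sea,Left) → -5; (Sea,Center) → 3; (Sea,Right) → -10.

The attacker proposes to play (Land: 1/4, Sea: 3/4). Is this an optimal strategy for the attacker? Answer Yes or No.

No

Against Left this mix gives (1/4)·9 + (3/4)·(-5) = -3/2.
Against Center this mix gives (1/4)·(-9) + (3/4)·3 = 0.
Against Right this mix gives (1/4)·4 + (3/4)·(-10) = -13/2.
The defender will play Right, holding the attacker to -13/2. Shifting weight toward the row that does better against Right would raise this floor (the equalizing mix achieves -3 against both Right and Center), so the proposed strategy is not optimal.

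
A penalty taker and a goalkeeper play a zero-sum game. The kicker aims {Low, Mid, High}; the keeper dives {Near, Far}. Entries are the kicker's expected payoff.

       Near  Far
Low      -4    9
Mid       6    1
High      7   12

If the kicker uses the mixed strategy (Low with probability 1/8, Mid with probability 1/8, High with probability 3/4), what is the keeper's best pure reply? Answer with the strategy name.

Near

If the keeper plays Near, the kicker's expected payoff is (1/8)·(-4) + (1/8)·6 + (3/4)·7 = 11/2.
If the keeper plays Far, the kicker's expected payoff is (1/8)·9 + (1/8)·1 + (3/4)·12 = 41/4.
The keeper minimizes the kicker's payoff; the smallest is 11/2, so the best response is Near.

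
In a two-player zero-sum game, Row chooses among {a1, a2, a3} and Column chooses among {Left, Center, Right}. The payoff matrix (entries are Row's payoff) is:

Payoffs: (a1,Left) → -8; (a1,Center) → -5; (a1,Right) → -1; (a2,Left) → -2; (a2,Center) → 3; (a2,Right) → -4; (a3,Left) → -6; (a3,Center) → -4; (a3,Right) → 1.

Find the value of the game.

Row minima: a1 → -8, a2 → -4, a3 → -6; maximin = -4.
Column maxima: Left → -2, Center → 3, Right → 1; minimax = -2.
-4 ≠ -2, so there is no saddle point; optimal play is mixed.
a1 is strictly dominated by a3, so Row never plays it.
Center is strictly dominated by Left (it gives Row strictly more in every row), so Column never plays it.
On the remaining 2×2 (a2, a3 vs Left, Right):
Let Row play a2 with probability p. Expected payoff against Left: (-2)p + (-6)(1−p) = 4p − 6; against Right: (-4)p + 1(1−p) = −5p + 1.
Setting these equal: 4p − 6 = −5p + 1 ⇒ 9p = 7 ⇒ p = 7/9, and the value is (4)·(7/9) − 6 = -26/9.
For Column: with q = P(Left), equating a2's and a3's payoffs gives 2q − 4 = −7q + 1 ⇒ q = 5/9.

-26/9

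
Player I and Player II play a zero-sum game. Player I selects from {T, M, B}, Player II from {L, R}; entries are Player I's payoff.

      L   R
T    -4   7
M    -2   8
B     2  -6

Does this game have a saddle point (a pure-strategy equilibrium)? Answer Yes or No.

Row minima: T → -4, M → -2, B → -6; maximin = -2.
Column maxima: L → 2, R → 8; minimax = 2.
-2 ≠ 2, so no pure-strategy equilibrium exists.

No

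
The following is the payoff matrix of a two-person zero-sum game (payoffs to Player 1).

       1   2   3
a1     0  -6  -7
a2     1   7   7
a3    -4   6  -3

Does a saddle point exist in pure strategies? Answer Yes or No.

Row minima: a1 → -7, a2 → 1, a3 → -4; maximin = 1.
Column maxima: 1 → 1, 2 → 7, 3 → 7; minimax = 1.
maximin = minimax = 1, so a saddle point exists.

Yes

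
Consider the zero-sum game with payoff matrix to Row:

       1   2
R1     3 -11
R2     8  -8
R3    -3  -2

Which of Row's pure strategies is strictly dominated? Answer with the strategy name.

R2 gives a strictly higher payoff than R1 against every column: 8 > 3, -8 > -11.
So R1 is strictly dominated and Row never plays it.

R1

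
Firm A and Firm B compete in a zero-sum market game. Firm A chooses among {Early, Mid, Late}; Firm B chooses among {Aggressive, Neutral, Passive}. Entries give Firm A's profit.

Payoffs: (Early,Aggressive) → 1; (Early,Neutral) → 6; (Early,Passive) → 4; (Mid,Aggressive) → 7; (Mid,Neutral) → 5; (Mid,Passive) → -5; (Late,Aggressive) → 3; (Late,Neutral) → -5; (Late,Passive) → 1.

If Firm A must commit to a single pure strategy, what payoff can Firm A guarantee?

Row minima: Early → 1, Mid → -5, Late → -5.
The best of these is 1.

1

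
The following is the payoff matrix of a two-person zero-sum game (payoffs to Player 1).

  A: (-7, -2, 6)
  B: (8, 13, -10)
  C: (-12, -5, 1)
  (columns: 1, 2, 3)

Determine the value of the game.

Row minima: A → -7, B → -10, C → -12; maximin = -7.
Column maxima: 1 → 8, 2 → 13, 3 → 6; minimax = 6.
-7 ≠ 6, so there is no saddle point; optimal play is mixed.
C is strictly dominated by A, so Player 1 never plays it.
2 is strictly dominated by 1 (it gives Player 1 strictly more in every row), so Player 2 never plays it.
On the remaining 2×2 (A, B vs 1, 3):
Let Player 1 play A with probability p. Expected payoff against 1: (-7)p + 8(1−p) = −15p + 8; against 3: 6p + (-10)(1−p) = 16p − 10.
Setting these equal: −15p + 8 = 16p − 10 ⇒ −31p = -18 ⇒ p = 18/31, and the value is (-15)·(18/31) + 8 = -22/31.
For Player 2: with q = P(1), equating A's and B's payoffs gives −13q + 6 = 18q − 10 ⇒ q = 16/31.

-22/31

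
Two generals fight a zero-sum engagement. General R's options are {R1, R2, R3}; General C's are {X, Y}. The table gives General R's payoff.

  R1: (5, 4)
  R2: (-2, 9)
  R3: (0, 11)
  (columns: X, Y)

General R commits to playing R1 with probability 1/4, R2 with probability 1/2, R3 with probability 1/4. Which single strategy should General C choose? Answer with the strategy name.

If General C plays X, General R's expected payoff is (1/4)·5 + (1/2)·(-2) + (1/4)·0 = 1/4.
If General C plays Y, General R's expected payoff is (1/4)·4 + (1/2)·9 + (1/4)·11 = 33/4.
General C minimizes General R's payoff; the smallest is 1/4, so the best response is X.

X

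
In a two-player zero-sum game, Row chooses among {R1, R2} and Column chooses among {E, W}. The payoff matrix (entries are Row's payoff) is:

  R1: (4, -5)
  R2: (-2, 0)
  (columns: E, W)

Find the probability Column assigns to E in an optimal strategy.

Row minima: R1 → -5, R2 → -2; maximin = -2.
Column maxima: E → 4, W → 0; minimax = 0.
-2 ≠ 0, so there is no saddle point; optimal play is mixed.
Let Row play R1 with probability p. Expected payoff against E: 4p + (-2)(1−p) = 6p − 2; against W: (-5)p + 0(1−p) = −5p.
Setting these equal: 6p − 2 = −5p ⇒ 11p = 2 ⇒ p = 2/11, and the value is (6)·(2/11) − 2 = -10/11.
For Column: with q = P(E), equating R1's and R2's payoffs gives 9q − 5 = −2q ⇒ q = 5/11.

5/11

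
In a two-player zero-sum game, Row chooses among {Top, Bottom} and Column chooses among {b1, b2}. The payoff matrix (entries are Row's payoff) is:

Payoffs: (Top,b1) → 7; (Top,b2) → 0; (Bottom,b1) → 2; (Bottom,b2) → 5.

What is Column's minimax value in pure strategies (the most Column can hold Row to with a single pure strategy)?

5

Column maxima: b1 → 7, b2 → 5.
The smallest of these is 5.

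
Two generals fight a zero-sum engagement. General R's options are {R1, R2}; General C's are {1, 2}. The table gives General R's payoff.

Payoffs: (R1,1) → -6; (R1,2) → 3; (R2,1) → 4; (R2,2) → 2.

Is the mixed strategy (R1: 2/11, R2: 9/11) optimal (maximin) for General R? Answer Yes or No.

Against 1 this mix gives (2/11)·(-6) + (9/11)·4 = 24/11.
Against 2 this mix gives (2/11)·3 + (9/11)·2 = 24/11.
All of General C's active replies (1, 2) yield 24/11, and no column does worse for General R. The mix makes General C indifferent and guarantees 24/11, so it is optimal.

Yes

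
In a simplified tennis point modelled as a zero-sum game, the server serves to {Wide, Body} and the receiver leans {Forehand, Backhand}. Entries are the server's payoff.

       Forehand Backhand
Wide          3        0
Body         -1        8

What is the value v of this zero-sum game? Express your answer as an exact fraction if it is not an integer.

Row minima: Wide → 0, Body → -1; maximin = 0.
Column maxima: Forehand → 3, Backhand → 8; minimax = 3.
0 ≠ 3, so there is no saddle point; optimal play is mixed.
Let the server play Wide with probability p. Expected payoff against Forehand: 3p + (-1)(1−p) = 4p − 1; against Backhand: 0p + 8(1−p) = −8p + 8.
Setting these equal: 4p − 1 = −8p + 8 ⇒ 12p = 9 ⇒ p = 3/4, and the value is (4)·(3/4) − 1 = 2.
For the receiver: with q = P(Forehand), equating Wide's and Body's payoffs gives 3q = −9q + 8 ⇒ q = 2/3.

2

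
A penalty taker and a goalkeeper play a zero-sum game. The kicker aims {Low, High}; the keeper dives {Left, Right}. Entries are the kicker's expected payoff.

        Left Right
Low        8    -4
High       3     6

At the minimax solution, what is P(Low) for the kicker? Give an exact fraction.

1/5

Row minima: Low → -4, High → 3; maximin = 3.
Column maxima: Left → 8, Right → 6; minimax = 6.
3 ≠ 6, so there is no saddle point; optimal play is mixed.
Let the kicker play Low with probability p. Expected payoff against Left: 8p + 3(1−p) = 5p + 3; against Right: (-4)p + 6(1−p) = −10p + 6.
Setting these equal: 5p + 3 = −10p + 6 ⇒ 15p = 3 ⇒ p = 1/5, and the value is (5)·(1/5) + 3 = 4.
For the keeper: with q = P(Left), equating Low's and High's payoffs gives 12q − 4 = −3q + 6 ⇒ q = 2/3.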